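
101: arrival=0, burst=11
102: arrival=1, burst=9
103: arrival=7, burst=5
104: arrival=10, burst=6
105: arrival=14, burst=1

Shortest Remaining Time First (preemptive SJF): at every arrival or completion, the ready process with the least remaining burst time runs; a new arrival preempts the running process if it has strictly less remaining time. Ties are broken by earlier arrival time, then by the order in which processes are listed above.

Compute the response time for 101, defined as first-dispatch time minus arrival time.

Timeline: | 101 0-1 | 102 1-10 | 103 10-15 | 105 15-16 | 104 16-22 | 101 22-32 |
Completion: 101=32  102=10  103=15  104=22  105=16
Turnaround (C−A): 101=32  102=9  103=8  104=12  105=2
Response(101) = first start − arrival = 0 − 0 = 0

0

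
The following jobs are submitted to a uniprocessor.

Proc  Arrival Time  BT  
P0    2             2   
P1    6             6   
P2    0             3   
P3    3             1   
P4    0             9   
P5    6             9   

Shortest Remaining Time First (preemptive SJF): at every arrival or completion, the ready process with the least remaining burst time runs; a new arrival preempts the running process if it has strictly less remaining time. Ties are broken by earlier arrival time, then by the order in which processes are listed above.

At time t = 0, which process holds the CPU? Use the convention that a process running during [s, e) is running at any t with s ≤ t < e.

Schedule: | P2 0-3 | P3 3-4 | P0 4-6 | P1 6-12 | P4 12-21 | P5 21-30 |
Completion: P0=6  P1=12  P2=3  P3=4  P4=21  P5=30
Turnaround (C−A): P0=4  P1=6  P2=3  P3=1  P4=21  P5=24

P2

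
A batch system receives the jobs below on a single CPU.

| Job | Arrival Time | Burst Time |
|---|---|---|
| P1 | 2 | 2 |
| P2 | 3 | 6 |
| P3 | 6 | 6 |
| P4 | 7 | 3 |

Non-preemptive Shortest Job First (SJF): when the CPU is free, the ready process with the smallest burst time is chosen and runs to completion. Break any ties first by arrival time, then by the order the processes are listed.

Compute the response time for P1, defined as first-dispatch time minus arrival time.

Timeline: | idle 0-2 | P1 2-4 | P2 4-10 | P4 10-13 | P3 13-19 |
Completion: P1=4  P2=10  P3=19  P4=13
Response(P1) = first start − arrival = 2 − 2 = 0

0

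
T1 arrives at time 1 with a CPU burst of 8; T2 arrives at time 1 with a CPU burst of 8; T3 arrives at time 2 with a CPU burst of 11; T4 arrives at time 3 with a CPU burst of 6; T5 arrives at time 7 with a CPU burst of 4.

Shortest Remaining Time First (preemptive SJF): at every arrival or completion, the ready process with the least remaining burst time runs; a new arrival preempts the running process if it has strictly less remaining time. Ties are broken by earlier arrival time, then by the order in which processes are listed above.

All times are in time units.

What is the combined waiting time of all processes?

Schedule: | idle 0-1 | T1 1-9 | T5 9-13 | T4 13-19 | T2 19-27 | T3 27-38 |
Completion: T1=9  T2=27  T3=38  T4=19  T5=13
Waiting = turnaround − burst: T1=0, T2=18, T3=25, T4=10, T5=2
Total waiting = 0 + 18 + 25 + 10 + 2 = 55

55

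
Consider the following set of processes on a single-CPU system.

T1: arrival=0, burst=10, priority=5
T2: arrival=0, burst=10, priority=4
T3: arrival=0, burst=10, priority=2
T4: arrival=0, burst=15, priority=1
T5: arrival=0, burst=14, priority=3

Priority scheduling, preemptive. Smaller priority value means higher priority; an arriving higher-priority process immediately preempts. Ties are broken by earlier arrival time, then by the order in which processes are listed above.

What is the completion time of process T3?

Timeline: | T4 0-15 | T3 15-25 | T5 25-39 | T2 39-49 | T1 49-59 |
Completion: T1=59  T2=49  T3=25  T4=15  T5=39

25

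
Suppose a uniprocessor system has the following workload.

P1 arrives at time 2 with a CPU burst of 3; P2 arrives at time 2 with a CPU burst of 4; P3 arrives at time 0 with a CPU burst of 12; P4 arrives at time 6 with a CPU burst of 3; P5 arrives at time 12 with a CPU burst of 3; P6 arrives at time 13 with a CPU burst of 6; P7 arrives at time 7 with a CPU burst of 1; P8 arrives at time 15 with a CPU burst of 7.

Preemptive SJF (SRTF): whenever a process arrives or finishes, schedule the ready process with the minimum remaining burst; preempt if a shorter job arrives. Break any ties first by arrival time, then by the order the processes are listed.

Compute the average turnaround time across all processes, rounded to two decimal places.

Timeline: | P3 0-2 | P1 2-5 | P2 5-7 | P7 7-8 | P2 8-10 | P4 10-13 | P5 13-16 | P6 16-22 | P8 22-29 | P3 29-39 |
Completion: P1=5  P2=10  P3=39  P4=13  P5=16  P6=22  P7=8  P8=29
Turnaround (C−A): P1=3  P2=8  P3=39  P4=7  P5=4  P6=9  P7=1  P8=14
Turnaround times: P1=3, P2=8, P3=39, P4=7, P5=4, P6=9, P7=1, P8=14
Average turnaround = (3+8+39+7+4+9+1+14) / 8 = 85/8 = 10.63

10.63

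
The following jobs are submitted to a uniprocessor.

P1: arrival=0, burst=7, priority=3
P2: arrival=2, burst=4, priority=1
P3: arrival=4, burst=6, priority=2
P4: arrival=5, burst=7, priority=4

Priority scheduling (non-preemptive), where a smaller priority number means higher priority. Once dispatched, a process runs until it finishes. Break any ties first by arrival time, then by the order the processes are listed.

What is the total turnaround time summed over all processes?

Gantt: | P1 0-7 | P2 7-11 | P3 11-17 | P4 17-24 |
Completion: P1=7  P2=11  P3=17  P4=24
Turnaround (C−A): P1=7  P2=9  P3=13  P4=19
Turnaround = completion − arrival: P1=7, P2=9, P3=13, P4=19
Total turnaround = 7 + 9 + 13 + 19 = 48

48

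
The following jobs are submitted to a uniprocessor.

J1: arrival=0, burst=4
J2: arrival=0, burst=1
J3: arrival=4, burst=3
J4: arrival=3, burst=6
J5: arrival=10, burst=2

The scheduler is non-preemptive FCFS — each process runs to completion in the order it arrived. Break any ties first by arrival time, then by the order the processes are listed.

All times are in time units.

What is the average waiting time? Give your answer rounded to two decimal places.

3.40

Schedule: | J1 0-4 | J2 4-5 | J4 5-11 | J3 11-14 | J5 14-16 |
Completion: J1=4  J2=5  J3=14  J4=11  J5=16
Waiting times: J1=0, J2=4, J3=7, J4=2, J5=4
Average waiting = (0+4+7+2+4) / 5 = 17/5 = 3.40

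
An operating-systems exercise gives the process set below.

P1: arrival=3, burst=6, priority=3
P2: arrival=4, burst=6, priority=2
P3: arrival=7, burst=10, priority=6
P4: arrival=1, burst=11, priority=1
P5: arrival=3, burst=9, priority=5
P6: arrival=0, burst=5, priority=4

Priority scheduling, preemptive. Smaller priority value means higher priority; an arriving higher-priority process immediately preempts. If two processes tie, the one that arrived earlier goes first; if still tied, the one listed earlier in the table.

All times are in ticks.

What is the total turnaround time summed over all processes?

Gantt: | P6 0-1 | P4 1-12 | P2 12-18 | P1 18-24 | P6 24-28 | P5 28-37 | P3 37-47 |
Completion: P1=24  P2=18  P3=47  P4=12  P5=37  P6=28
Turnaround (C−A): P1=21  P2=14  P3=40  P4=11  P5=34  P6=28
Turnaround = completion − arrival: P1=21, P2=14, P3=40, P4=11, P5=34, P6=28
Total turnaround = 21 + 14 + 40 + 11 + 34 + 28 = 148

148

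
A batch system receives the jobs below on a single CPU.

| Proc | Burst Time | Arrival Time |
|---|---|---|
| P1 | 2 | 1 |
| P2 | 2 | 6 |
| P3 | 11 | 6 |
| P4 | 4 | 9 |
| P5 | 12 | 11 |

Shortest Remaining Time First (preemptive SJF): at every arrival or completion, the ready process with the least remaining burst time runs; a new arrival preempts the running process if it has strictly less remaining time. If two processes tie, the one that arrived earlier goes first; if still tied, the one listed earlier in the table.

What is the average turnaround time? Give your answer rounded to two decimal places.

Gantt: | idle 0-1 | P1 1-3 | idle 3-6 | P2 6-8 | P3 8-9 | P4 9-13 | P3 13-23 | P5 23-35 |
Completion: P1=3  P2=8  P3=23  P4=13  P5=35
Turnaround (C−A): P1=2  P2=2  P3=17  P4=4  P5=24
Turnaround times: P1=2, P2=2, P3=17, P4=4, P5=24
Average turnaround = (2+2+17+4+24) / 5 = 49/5 = 9.80

9.80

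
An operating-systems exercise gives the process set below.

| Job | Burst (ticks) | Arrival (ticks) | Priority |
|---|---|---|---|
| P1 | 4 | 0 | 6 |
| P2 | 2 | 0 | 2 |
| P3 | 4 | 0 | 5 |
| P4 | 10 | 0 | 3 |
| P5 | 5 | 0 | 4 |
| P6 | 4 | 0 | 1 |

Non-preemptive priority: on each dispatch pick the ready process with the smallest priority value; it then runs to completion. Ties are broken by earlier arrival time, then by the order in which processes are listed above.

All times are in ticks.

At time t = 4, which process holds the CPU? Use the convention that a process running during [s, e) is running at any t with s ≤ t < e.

Gantt: | P6 0-4 | P2 4-6 | P4 6-16 | P5 16-21 | P3 21-25 | P1 25-29 |
Completion: P1=29  P2=6  P3=25  P4=16  P5=21  P6=4
Turnaround (C−A): P1=29  P2=6  P3=25  P4=16  P5=21  P6=4

P2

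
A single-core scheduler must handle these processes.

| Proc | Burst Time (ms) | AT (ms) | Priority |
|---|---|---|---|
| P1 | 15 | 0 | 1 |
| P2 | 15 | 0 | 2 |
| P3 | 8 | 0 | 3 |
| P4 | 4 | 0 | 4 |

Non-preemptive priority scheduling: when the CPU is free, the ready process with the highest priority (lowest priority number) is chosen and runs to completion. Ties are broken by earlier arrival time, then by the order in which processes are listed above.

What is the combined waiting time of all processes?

Timeline: | P1 0-15 | P2 15-30 | P3 30-38 | P4 38-42 |
Completion: P1=15  P2=30  P3=38  P4=42
Waiting = turnaround − burst: P1=0, P2=15, P3=30, P4=38
Total waiting = 0 + 15 + 30 + 38 = 83

83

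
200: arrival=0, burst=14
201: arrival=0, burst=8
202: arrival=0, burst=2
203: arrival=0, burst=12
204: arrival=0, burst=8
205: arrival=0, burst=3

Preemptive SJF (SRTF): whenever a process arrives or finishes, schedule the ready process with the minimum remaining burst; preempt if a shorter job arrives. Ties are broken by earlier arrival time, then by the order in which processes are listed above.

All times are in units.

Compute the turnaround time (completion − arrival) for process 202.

2

Timeline: | 202 0-2 | 205 2-5 | 201 5-13 | 204 13-21 | 203 21-33 | 200 33-47 |
Completion: 200=47  201=13  202=2  203=33  204=21  205=5
Turnaround (C−A): 200=47  201=13  202=2  203=33  204=21  205=5
Turnaround(202) = completion − arrival = 2 − 0 = 2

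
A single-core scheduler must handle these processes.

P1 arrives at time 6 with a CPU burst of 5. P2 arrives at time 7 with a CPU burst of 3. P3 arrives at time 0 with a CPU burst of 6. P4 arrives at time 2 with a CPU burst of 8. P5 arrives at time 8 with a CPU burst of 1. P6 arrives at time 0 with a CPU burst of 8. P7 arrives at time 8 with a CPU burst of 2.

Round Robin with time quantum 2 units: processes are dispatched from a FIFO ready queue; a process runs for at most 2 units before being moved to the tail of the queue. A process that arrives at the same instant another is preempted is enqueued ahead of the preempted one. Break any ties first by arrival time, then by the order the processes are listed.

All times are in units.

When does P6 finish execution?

Gantt: | P3 0-2 | P6 2-4 | P4 4-6 | P3 6-8 | P6 8-10 | P1 10-12 | P4 12-14 | P2 14-16 | P5 16-17 | P7 17-19 | P3 19-21 | P6 21-23 | P1 23-25 | P4 25-27 | P2 27-28 | P6 28-30 | P1 30-31 | P4 31-33 |
Completion: P1=31  P2=28  P3=21  P4=33  P5=17  P6=30  P7=19
Turnaround (C−A): P1=25  P2=21  P3=21  P4=31  P5=9  P6=30  P7=11

30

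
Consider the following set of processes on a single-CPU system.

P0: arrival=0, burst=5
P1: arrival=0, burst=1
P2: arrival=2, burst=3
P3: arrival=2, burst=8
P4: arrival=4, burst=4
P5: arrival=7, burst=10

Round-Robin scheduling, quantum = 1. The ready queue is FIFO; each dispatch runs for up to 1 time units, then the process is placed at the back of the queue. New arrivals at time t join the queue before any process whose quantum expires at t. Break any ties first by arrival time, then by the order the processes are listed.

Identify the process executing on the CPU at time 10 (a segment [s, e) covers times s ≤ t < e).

P5

Schedule: | P0 0-1 | P1 1-2 | P0 2-3 | P2 3-4 | P3 4-5 | P0 5-6 | P4 6-7 | P2 7-8 | P3 8-9 | P0 9-10 | P5 10-11 | P4 11-12 | P2 12-13 | P3 13-14 | P0 14-15 | P5 15-16 | P4 16-17 | P3 17-18 | P5 18-19 | P4 19-20 | P3 20-21 | P5 21-22 | P3 22-23 | P5 23-24 | P3 24-25 | P5 25-26 | P3 26-27 | P5 27-31 |
Completion: P0=15  P1=2  P2=13  P3=27  P4=20  P5=31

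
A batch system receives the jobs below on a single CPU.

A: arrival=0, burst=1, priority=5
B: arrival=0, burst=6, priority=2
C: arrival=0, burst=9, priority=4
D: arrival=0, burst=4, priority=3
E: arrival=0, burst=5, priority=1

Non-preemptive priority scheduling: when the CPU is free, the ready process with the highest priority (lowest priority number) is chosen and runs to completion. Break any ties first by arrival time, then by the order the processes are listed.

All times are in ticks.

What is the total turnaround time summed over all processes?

Gantt: | E 0-5 | B 5-11 | D 11-15 | C 15-24 | A 24-25 |
Completion: A=25  B=11  C=24  D=15  E=5
Turnaround = completion − arrival: A=25, B=11, C=24, D=15, E=5
Total turnaround = 25 + 11 + 24 + 15 + 5 = 80

80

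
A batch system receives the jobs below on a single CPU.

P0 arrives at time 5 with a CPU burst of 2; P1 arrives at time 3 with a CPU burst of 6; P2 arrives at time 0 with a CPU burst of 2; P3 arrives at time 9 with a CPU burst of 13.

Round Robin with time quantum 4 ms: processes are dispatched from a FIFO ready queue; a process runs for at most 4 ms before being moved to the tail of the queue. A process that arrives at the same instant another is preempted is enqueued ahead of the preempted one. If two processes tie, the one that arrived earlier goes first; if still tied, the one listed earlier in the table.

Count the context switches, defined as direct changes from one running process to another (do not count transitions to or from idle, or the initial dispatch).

Gantt: | P2 0-2 | idle 2-3 | P1 3-7 | P0 7-9 | P1 9-11 | P3 11-24 |
Completion: P0=9  P1=11  P2=2  P3=24
Turnaround (C−A): P0=4  P1=8  P2=2  P3=15

3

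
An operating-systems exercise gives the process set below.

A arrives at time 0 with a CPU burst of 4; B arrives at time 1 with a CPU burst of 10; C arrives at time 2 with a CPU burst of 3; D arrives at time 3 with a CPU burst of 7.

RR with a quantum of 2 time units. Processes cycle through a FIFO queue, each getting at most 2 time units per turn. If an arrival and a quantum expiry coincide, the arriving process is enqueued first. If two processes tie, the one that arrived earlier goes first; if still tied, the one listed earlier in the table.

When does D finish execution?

Timeline: | A 0-2 | B 2-4 | C 4-6 | A 6-8 | D 8-10 | B 10-12 | C 12-13 | D 13-15 | B 15-17 | D 17-19 | B 19-21 | D 21-22 | B 22-24 |
Completion: A=8  B=24  C=13  D=22
Turnaround (C−A): A=8  B=23  C=11  D=19

22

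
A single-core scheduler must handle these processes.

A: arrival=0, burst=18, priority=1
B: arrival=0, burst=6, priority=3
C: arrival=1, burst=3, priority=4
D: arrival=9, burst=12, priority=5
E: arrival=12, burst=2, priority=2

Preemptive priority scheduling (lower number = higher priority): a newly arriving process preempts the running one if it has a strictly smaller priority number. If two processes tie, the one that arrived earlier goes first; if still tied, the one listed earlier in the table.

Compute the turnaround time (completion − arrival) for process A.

Schedule: | A 0-18 | E 18-20 | B 20-26 | C 26-29 | D 29-41 |
Completion: A=18  B=26  C=29  D=41  E=20
Turnaround (C−A): A=18  B=26  C=28  D=32  E=8
Turnaround(A) = completion − arrival = 18 − 0 = 18

18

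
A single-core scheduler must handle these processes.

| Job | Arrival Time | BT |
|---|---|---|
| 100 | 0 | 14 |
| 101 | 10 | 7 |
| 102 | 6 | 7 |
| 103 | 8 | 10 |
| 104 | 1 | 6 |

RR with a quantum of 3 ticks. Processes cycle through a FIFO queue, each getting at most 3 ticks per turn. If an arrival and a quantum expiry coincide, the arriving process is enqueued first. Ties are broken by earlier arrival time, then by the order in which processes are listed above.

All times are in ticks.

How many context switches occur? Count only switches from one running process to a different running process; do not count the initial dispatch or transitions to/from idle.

Timeline: | 100 0-3 | 104 3-6 | 100 6-9 | 102 9-12 | 104 12-15 | 103 15-18 | 100 18-21 | 101 21-24 | 102 24-27 | 103 27-30 | 100 30-33 | 101 33-36 | 102 36-37 | 103 37-40 | 100 40-42 | 101 42-43 | 103 43-44 |
Completion: 100=42  101=43  102=37  103=44  104=15

16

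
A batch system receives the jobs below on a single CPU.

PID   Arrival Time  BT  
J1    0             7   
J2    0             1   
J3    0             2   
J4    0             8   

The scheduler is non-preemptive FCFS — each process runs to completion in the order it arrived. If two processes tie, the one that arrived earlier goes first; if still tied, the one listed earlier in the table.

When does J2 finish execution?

8

Timeline: | J1 0-7 | J2 7-8 | J3 8-10 | J4 10-18 |
Completion: J1=7  J2=8  J3=10  J4=18
Turnaround (C−A): J1=7  J2=8  J3=10  J4=18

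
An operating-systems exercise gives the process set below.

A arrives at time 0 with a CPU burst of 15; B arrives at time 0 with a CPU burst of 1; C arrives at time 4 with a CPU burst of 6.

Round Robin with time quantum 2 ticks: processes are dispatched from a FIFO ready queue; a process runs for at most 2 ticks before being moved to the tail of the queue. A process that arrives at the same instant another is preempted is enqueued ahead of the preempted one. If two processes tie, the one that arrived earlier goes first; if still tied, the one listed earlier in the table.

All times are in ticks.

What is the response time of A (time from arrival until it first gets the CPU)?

0

Schedule: | A 0-2 | B 2-3 | A 3-5 | C 5-7 | A 7-9 | C 9-11 | A 11-13 | C 13-15 | A 15-22 |
Completion: A=22  B=3  C=15
Response(A) = first start − arrival = 0 − 0 = 0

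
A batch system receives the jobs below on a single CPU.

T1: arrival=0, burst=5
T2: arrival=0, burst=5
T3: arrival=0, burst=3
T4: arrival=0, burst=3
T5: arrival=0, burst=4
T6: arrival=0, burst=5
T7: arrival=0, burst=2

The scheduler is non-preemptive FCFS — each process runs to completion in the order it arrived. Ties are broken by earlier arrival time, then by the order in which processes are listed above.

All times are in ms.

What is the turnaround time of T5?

Timeline: | T1 0-5 | T2 5-10 | T3 10-13 | T4 13-16 | T5 16-20 | T6 20-25 | T7 25-27 |
Completion: T1=5  T2=10  T3=13  T4=16  T5=20  T6=25  T7=27
Turnaround (C−A): T1=5  T2=10  T3=13  T4=16  T5=20  T6=25  T7=27
Turnaround(T5) = completion − arrival = 20 − 0 = 20

20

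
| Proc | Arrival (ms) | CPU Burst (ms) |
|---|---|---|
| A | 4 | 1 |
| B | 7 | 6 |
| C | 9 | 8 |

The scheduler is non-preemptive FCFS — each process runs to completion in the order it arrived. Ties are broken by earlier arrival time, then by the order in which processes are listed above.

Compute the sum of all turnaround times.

Gantt: | idle 0-4 | A 4-5 | idle 5-7 | B 7-13 | C 13-21 |
Completion: A=5  B=13  C=21
Turnaround = completion − arrival: A=1, B=6, C=12
Total turnaround = 1 + 6 + 12 = 19

19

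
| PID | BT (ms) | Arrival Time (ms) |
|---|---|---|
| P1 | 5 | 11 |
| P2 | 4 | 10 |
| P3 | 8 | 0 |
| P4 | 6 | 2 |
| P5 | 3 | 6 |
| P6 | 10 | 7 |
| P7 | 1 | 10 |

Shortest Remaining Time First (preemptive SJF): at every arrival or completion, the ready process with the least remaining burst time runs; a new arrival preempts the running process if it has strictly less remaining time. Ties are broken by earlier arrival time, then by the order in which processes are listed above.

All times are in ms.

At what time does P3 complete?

8

Timeline: | P3 0-8 | P5 8-11 | P7 11-12 | P2 12-16 | P1 16-21 | P4 21-27 | P6 27-37 |
Completion: P1=21  P2=16  P3=8  P4=27  P5=11  P6=37  P7=12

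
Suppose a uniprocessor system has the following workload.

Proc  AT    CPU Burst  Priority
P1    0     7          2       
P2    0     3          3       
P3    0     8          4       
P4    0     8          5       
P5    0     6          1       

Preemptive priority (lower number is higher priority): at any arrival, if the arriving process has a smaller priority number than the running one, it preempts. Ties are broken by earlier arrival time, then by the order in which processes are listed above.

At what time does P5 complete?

Schedule: | P5 0-6 | P1 6-13 | P2 13-16 | P3 16-24 | P4 24-32 |
Completion: P1=13  P2=16  P3=24  P4=32  P5=6

6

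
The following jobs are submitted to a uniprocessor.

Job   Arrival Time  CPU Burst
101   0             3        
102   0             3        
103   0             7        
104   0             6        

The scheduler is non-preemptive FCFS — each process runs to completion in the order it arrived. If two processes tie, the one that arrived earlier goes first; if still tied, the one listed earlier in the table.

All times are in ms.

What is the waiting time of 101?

0

Gantt: | 101 0-3 | 102 3-6 | 103 6-13 | 104 13-19 |
Completion: 101=3  102=6  103=13  104=19
Waiting(101) = turnaround − burst = 3 − 3 = 0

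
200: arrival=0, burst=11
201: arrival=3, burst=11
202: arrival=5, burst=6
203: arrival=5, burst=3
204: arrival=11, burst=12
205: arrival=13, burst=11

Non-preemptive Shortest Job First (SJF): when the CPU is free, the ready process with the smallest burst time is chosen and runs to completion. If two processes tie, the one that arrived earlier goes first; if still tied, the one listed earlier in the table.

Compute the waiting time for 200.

0

Gantt: | 200 0-11 | 203 11-14 | 202 14-20 | 201 20-31 | 205 31-42 | 204 42-54 |
Completion: 200=11  201=31  202=20  203=14  204=54  205=42
Turnaround (C−A): 200=11  201=28  202=15  203=9  204=43  205=29
Waiting(200) = turnaround − burst = 11 − 11 = 0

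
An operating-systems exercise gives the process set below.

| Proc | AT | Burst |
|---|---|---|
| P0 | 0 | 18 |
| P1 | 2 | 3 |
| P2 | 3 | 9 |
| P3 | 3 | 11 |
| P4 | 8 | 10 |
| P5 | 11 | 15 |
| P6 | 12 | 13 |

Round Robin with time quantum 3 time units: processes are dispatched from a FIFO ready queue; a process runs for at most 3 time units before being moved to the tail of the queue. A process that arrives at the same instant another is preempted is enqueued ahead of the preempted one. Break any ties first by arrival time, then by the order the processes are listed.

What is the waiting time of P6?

54

Gantt: | P0 0-3 | P1 3-6 | P2 6-9 | P3 9-12 | P0 12-15 | P4 15-18 | P2 18-21 | P5 21-24 | P6 24-27 | P3 27-30 | P0 30-33 | P4 33-36 | P2 36-39 | P5 39-42 | P6 42-45 | P3 45-48 | P0 48-51 | P4 51-54 | P5 54-57 | P6 57-60 | P3 60-62 | P0 62-65 | P4 65-66 | P5 66-69 | P6 69-72 | P0 72-75 | P5 75-78 | P6 78-79 |
Completion: P0=75  P1=6  P2=39  P3=62  P4=66  P5=78  P6=79
Turnaround (C−A): P0=75  P1=4  P2=36  P3=59  P4=58  P5=67  P6=67
Waiting(P6) = turnaround − burst = 67 − 13 = 54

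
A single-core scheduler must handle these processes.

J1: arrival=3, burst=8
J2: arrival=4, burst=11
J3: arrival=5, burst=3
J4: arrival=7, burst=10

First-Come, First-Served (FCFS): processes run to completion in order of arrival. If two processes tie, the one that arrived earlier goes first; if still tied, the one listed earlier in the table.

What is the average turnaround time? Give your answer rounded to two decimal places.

Schedule: | idle 0-3 | J1 3-11 | J2 11-22 | J3 22-25 | J4 25-35 |
Completion: J1=11  J2=22  J3=25  J4=35
Turnaround times: J1=8, J2=18, J3=20, J4=28
Average turnaround = (8+18+20+28) / 4 = 74/4 = 18.50

18.50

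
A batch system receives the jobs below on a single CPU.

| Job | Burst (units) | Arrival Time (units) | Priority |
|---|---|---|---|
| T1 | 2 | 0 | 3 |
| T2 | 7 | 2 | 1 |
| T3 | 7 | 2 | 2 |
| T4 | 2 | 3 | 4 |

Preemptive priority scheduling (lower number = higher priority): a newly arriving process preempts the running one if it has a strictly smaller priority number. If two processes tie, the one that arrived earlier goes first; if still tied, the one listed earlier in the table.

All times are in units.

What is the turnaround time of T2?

7

Gantt: | T1 0-2 | T2 2-9 | T3 9-16 | T4 16-18 |
Completion: T1=2  T2=9  T3=16  T4=18
Turnaround(T2) = completion − arrival = 9 − 2 = 7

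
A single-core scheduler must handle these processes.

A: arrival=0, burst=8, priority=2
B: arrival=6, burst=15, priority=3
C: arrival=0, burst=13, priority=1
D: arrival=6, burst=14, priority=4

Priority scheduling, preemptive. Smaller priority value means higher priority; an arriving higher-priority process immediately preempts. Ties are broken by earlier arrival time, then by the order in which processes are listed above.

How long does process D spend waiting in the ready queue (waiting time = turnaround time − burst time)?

Gantt: | C 0-13 | A 13-21 | B 21-36 | D 36-50 |
Completion: A=21  B=36  C=13  D=50
Turnaround (C−A): A=21  B=30  C=13  D=44
Waiting(D) = turnaround − burst = 44 − 14 = 30

30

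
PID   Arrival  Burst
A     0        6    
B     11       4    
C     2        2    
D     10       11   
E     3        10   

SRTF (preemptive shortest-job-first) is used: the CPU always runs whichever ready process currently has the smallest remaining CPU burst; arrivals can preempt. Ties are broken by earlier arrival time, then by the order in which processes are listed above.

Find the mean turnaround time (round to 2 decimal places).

Schedule: | A 0-2 | C 2-4 | A 4-8 | E 8-11 | B 11-15 | E 15-22 | D 22-33 |
Completion: A=8  B=15  C=4  D=33  E=22
Turnaround times: A=8, B=4, C=2, D=23, E=19
Average turnaround = (8+4+2+23+19) / 5 = 56/5 = 11.20

11.20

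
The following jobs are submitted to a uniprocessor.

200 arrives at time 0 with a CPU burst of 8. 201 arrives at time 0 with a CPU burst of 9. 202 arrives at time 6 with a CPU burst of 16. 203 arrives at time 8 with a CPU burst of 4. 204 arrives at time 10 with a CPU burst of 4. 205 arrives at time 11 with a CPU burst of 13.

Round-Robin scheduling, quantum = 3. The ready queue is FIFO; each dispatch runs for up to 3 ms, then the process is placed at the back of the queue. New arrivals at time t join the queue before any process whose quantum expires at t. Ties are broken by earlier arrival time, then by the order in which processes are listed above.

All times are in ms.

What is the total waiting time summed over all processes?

Gantt: | 200 0-3 | 201 3-6 | 200 6-9 | 202 9-12 | 201 12-15 | 203 15-18 | 200 18-20 | 204 20-23 | 205 23-26 | 202 26-29 | 201 29-32 | 203 32-33 | 204 33-34 | 205 34-37 | 202 37-40 | 205 40-43 | 202 43-46 | 205 46-49 | 202 49-52 | 205 52-53 | 202 53-54 |
Completion: 200=20  201=32  202=54  203=33  204=34  205=53
Waiting = turnaround − burst: 200=12, 201=23, 202=32, 203=21, 204=20, 205=29
Total waiting = 12 + 23 + 32 + 21 + 20 + 29 = 137

137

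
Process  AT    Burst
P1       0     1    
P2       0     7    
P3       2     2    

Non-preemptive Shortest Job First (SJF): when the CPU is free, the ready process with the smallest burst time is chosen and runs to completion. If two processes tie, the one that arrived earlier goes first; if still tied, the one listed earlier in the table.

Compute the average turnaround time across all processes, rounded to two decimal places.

Gantt: | P1 0-1 | P2 1-8 | P3 8-10 |
Completion: P1=1  P2=8  P3=10
Turnaround (C−A): P1=1  P2=8  P3=8
Turnaround times: P1=1, P2=8, P3=8
Average turnaround = (1+8+8) / 3 = 17/3 = 5.67

5.67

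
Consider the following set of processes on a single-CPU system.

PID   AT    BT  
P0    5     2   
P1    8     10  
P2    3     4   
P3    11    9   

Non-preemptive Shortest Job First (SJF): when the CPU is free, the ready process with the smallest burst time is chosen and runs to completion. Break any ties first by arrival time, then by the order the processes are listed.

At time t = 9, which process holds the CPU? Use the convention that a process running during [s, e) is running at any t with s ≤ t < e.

P1

Schedule: | idle 0-3 | P2 3-7 | P0 7-9 | P1 9-19 | P3 19-28 |
Completion: P0=9  P1=19  P2=7  P3=28
Turnaround (C−A): P0=4  P1=11  P2=4  P3=17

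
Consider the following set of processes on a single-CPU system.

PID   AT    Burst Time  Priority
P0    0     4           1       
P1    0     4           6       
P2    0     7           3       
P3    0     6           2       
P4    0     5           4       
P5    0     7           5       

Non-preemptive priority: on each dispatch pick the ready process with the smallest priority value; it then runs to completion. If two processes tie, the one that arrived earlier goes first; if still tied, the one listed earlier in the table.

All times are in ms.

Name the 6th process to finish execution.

P1

Timeline: | P0 0-4 | P3 4-10 | P2 10-17 | P4 17-22 | P5 22-29 | P1 29-33 |
Completion: P0=4  P1=33  P2=17  P3=10  P4=22  P5=29
Turnaround (C−A): P0=4  P1=33  P2=17  P3=10  P4=22  P5=29
Finish order: P0 → P3 → P2 → P4 → P5 → P1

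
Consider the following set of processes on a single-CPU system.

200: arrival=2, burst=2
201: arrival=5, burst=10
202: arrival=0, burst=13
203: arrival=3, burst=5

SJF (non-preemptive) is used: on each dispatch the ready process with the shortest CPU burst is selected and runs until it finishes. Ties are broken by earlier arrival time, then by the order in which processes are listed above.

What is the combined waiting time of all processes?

Schedule: | 202 0-13 | 200 13-15 | 203 15-20 | 201 20-30 |
Completion: 200=15  201=30  202=13  203=20
Waiting = turnaround − burst: 200=11, 201=15, 202=0, 203=12
Total waiting = 11 + 15 + 0 + 12 = 38

38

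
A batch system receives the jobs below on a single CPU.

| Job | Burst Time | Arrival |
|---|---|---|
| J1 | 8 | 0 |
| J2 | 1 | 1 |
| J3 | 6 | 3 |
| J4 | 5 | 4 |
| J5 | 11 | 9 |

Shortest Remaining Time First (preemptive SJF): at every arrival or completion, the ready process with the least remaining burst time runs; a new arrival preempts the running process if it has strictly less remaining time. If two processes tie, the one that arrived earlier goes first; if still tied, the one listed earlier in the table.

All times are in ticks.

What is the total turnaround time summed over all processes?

59

Gantt: | J1 0-1 | J2 1-2 | J1 2-9 | J4 9-14 | J3 14-20 | J5 20-31 |
Completion: J1=9  J2=2  J3=20  J4=14  J5=31
Turnaround (C−A): J1=9  J2=1  J3=17  J4=10  J5=22
Turnaround = completion − arrival: J1=9, J2=1, J3=17, J4=10, J5=22
Total turnaround = 9 + 1 + 17 + 10 + 22 = 59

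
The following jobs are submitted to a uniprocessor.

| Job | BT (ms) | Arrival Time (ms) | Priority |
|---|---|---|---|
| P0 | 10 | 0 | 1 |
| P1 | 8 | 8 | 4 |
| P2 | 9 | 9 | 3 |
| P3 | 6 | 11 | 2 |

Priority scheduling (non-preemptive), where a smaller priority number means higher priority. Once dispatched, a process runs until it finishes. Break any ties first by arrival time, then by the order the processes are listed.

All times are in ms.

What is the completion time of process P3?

Schedule: | P0 0-10 | P2 10-19 | P3 19-25 | P1 25-33 |
Completion: P0=10  P1=33  P2=19  P3=25
Turnaround (C−A): P0=10  P1=25  P2=10  P3=14

25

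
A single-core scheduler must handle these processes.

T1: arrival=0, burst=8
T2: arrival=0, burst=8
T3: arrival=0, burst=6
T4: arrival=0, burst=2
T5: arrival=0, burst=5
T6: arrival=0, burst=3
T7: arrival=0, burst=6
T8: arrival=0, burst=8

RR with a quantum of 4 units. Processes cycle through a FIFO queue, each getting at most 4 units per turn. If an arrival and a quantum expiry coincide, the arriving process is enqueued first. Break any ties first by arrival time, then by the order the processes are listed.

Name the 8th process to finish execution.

Timeline: | T1 0-4 | T2 4-8 | T3 8-12 | T4 12-14 | T5 14-18 | T6 18-21 | T7 21-25 | T8 25-29 | T1 29-33 | T2 33-37 | T3 37-39 | T5 39-40 | T7 40-42 | T8 42-46 |
Completion: T1=33  T2=37  T3=39  T4=14  T5=40  T6=21  T7=42  T8=46
Finish order: T4 → T6 → T1 → T2 → T3 → T5 → T7 → T8

T8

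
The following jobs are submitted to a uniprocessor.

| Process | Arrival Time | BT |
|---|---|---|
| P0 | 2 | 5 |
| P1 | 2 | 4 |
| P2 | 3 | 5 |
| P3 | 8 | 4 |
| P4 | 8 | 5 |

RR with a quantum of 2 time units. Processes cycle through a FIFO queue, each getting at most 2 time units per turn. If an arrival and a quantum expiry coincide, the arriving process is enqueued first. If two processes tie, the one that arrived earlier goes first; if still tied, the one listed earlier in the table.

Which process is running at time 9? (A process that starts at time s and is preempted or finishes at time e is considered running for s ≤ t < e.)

P0

Schedule: | idle 0-2 | P0 2-4 | P1 4-6 | P2 6-8 | P0 8-10 | P1 10-12 | P3 12-14 | P4 14-16 | P2 16-18 | P0 18-19 | P3 19-21 | P4 21-23 | P2 23-24 | P4 24-25 |
Completion: P0=19  P1=12  P2=24  P3=21  P4=25
Turnaround (C−A): P0=17  P1=10  P2=21  P3=13  P4=17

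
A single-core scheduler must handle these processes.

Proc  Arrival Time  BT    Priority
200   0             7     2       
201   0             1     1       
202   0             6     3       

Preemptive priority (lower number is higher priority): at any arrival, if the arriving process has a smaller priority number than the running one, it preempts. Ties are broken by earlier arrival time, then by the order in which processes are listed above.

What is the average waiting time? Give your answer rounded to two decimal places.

3.00

Timeline: | 201 0-1 | 200 1-8 | 202 8-14 |
Completion: 200=8  201=1  202=14
Waiting times: 200=1, 201=0, 202=8
Average waiting = (1+0+8) / 3 = 9/3 = 3.00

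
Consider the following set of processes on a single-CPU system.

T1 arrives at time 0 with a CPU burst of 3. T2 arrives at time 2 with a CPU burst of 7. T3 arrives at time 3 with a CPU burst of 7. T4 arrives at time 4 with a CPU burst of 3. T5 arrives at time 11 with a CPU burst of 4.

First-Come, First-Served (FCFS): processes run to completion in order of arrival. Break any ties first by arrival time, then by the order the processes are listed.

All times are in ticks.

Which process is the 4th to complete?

Gantt: | T1 0-3 | T2 3-10 | T3 10-17 | T4 17-20 | T5 20-24 |
Completion: T1=3  T2=10  T3=17  T4=20  T5=24
Turnaround (C−A): T1=3  T2=8  T3=14  T4=16  T5=13
Finish order: T1 → T2 → T3 → T4 → T5

T4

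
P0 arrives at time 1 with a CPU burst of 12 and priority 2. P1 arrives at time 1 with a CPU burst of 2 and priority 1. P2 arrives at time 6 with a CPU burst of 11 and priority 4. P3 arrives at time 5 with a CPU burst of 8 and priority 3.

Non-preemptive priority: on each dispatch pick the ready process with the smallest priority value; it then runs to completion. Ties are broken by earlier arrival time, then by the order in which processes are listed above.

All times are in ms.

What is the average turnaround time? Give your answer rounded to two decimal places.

Gantt: | idle 0-1 | P1 1-3 | P0 3-15 | P3 15-23 | P2 23-34 |
Completion: P0=15  P1=3  P2=34  P3=23
Turnaround times: P0=14, P1=2, P2=28, P3=18
Average turnaround = (14+2+28+18) / 4 = 62/4 = 15.50

15.50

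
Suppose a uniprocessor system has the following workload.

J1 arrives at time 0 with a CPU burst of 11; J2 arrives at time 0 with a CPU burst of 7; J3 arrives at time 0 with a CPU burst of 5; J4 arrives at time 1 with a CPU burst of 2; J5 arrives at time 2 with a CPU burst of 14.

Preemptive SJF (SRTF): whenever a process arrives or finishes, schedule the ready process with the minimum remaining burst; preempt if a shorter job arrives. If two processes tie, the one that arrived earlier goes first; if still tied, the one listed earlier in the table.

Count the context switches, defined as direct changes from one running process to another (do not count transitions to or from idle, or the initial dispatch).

5

Schedule: | J3 0-1 | J4 1-3 | J3 3-7 | J2 7-14 | J1 14-25 | J5 25-39 |
Completion: J1=25  J2=14  J3=7  J4=3  J5=39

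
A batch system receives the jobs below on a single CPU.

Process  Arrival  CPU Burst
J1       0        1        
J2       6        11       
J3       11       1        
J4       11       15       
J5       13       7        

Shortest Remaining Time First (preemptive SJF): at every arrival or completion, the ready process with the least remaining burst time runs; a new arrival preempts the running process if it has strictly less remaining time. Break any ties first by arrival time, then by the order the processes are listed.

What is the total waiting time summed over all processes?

20

Gantt: | J1 0-1 | idle 1-6 | J2 6-11 | J3 11-12 | J2 12-18 | J5 18-25 | J4 25-40 |
Completion: J1=1  J2=18  J3=12  J4=40  J5=25
Turnaround (C−A): J1=1  J2=12  J3=1  J4=29  J5=12
Waiting = turnaround − burst: J1=0, J2=1, J3=0, J4=14, J5=5
Total waiting = 0 + 1 + 0 + 14 + 5 = 20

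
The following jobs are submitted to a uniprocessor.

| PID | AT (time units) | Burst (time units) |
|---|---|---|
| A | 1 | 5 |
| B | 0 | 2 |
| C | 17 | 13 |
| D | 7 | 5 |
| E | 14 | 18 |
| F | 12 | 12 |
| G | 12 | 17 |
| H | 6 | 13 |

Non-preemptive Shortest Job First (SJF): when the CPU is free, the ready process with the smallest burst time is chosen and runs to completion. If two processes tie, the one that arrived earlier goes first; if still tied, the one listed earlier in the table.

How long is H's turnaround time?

31

Schedule: | B 0-2 | A 2-7 | D 7-12 | F 12-24 | H 24-37 | C 37-50 | G 50-67 | E 67-85 |
Completion: A=7  B=2  C=50  D=12  E=85  F=24  G=67  H=37
Turnaround(H) = completion − arrival = 37 − 6 = 31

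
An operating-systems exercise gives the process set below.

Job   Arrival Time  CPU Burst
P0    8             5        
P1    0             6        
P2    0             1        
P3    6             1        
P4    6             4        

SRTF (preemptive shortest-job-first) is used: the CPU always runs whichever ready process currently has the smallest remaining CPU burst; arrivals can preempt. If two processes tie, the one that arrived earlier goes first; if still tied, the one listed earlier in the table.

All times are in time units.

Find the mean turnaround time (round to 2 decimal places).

5.00

Timeline: | P2 0-1 | P1 1-7 | P3 7-8 | P4 8-12 | P0 12-17 |
Completion: P0=17  P1=7  P2=1  P3=8  P4=12
Turnaround times: P0=9, P1=7, P2=1, P3=2, P4=6
Average turnaround = (9+7+1+2+6) / 5 = 25/5 = 5.00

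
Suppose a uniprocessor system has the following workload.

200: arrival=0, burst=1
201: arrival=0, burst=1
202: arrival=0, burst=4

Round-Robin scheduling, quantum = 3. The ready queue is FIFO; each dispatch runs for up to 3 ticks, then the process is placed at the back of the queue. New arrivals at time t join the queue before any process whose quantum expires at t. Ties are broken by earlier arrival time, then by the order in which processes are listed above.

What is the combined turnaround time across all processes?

9

Timeline: | 200 0-1 | 201 1-2 | 202 2-6 |
Completion: 200=1  201=2  202=6
Turnaround = completion − arrival: 200=1, 201=2, 202=6
Total turnaround = 1 + 2 + 6 = 9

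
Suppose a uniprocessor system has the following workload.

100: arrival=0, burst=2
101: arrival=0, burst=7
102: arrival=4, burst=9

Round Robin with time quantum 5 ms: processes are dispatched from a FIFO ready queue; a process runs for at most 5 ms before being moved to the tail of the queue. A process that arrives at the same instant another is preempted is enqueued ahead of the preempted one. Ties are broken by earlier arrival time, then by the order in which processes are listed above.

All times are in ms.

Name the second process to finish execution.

101

Timeline: | 100 0-2 | 101 2-7 | 102 7-12 | 101 12-14 | 102 14-18 |
Completion: 100=2  101=14  102=18
Finish order: 100 → 101 → 102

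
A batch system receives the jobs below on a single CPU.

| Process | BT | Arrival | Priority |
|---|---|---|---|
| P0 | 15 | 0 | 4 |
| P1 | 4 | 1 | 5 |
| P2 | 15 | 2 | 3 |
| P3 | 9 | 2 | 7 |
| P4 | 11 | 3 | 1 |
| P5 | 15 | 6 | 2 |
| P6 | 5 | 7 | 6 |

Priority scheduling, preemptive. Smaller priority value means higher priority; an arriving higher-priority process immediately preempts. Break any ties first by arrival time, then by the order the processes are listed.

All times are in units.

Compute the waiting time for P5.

Schedule: | P0 0-2 | P2 2-3 | P4 3-14 | P5 14-29 | P2 29-43 | P0 43-56 | P1 56-60 | P6 60-65 | P3 65-74 |
Completion: P0=56  P1=60  P2=43  P3=74  P4=14  P5=29  P6=65
Waiting(P5) = turnaround − burst = 23 − 15 = 8

8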